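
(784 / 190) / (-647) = -392 / 61465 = -0.01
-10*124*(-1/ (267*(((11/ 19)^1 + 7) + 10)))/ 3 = 11780/ 133767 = 0.09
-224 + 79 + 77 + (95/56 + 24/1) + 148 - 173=-3769/56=-67.30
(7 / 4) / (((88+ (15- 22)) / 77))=539 / 324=1.66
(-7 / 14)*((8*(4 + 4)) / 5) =-32 / 5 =-6.40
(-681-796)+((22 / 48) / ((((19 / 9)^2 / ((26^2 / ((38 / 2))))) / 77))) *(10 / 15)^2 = -9271885 / 6859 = -1351.78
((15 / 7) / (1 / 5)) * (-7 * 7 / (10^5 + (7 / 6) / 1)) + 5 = 2996885 / 600007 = 4.99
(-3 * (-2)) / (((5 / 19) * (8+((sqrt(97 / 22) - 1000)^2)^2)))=323700627219200 * sqrt(2134) / 78083956202357283613042794987+8901963491412264152 / 390419781011786418065213974935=0.00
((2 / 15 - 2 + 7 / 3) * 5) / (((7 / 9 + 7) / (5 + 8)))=39 / 10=3.90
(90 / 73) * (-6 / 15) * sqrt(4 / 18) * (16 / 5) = -192 * sqrt(2) / 365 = -0.74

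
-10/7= -1.43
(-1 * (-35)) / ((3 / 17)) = 198.33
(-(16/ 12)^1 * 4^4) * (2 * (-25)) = 17066.67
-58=-58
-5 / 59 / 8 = -5 / 472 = -0.01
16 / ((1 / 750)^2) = 9000000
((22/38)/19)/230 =11/83030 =0.00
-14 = -14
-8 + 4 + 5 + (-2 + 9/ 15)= -2/ 5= -0.40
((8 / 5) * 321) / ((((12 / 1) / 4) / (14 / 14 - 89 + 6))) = -70192 / 5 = -14038.40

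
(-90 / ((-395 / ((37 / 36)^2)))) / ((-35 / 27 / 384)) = -71.30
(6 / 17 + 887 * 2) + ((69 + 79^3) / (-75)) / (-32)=20194109 / 10200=1979.81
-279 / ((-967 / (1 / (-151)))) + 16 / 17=2331529 / 2482289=0.94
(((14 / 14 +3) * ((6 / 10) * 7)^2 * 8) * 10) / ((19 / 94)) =2653056 / 95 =27926.91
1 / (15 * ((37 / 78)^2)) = 2028 / 6845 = 0.30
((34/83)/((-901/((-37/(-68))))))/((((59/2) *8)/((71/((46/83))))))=-2627/19562512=-0.00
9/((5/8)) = 72/5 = 14.40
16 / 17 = 0.94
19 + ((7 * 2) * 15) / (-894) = 2796 / 149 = 18.77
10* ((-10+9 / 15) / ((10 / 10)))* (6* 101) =-56964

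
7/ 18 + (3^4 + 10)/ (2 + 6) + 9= 1495/ 72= 20.76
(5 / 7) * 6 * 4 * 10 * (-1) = -1200 / 7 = -171.43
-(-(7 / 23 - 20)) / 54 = -151 / 414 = -0.36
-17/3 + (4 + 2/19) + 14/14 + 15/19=13/57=0.23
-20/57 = -0.35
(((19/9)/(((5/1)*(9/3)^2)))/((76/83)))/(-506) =-0.00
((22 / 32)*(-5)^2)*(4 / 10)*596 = 8195 / 2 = 4097.50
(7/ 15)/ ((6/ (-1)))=-7/ 90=-0.08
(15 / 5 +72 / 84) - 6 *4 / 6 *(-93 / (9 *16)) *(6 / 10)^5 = 355077 / 87500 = 4.06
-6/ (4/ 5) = -15/ 2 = -7.50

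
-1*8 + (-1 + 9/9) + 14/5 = -26/5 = -5.20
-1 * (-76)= 76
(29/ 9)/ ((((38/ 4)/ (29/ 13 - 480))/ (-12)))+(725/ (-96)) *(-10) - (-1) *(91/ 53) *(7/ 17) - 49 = 21063618635/ 10682256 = 1971.83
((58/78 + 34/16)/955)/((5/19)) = 3401/297960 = 0.01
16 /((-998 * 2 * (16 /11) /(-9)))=0.05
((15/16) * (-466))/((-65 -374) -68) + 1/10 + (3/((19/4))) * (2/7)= 1026873/899080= 1.14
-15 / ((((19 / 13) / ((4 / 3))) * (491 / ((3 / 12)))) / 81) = -5265 / 9329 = -0.56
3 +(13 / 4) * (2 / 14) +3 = 181 / 28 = 6.46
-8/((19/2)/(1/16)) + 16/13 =291/247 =1.18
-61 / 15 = -4.07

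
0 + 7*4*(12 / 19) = 336 / 19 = 17.68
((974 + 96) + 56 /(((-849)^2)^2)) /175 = 555922867313126 /90921964280175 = 6.11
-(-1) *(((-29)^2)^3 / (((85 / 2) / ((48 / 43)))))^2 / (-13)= -3260757042021602681856 / 173667325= -18775881081957.14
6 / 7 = 0.86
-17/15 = -1.13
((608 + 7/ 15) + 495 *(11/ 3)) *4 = 145408/ 15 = 9693.87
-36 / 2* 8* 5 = -720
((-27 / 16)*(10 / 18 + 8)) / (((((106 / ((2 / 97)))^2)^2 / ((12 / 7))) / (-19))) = 1881 / 2794154438696644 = 0.00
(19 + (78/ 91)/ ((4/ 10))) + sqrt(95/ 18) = sqrt(190)/ 6 + 148/ 7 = 23.44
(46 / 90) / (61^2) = 23 / 167445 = 0.00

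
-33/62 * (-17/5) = 561/310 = 1.81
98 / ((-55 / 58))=-5684 / 55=-103.35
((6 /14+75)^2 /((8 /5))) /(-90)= -1936 /49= -39.51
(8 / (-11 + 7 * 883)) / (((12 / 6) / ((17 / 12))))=17 / 18510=0.00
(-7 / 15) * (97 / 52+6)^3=-478925503 / 2109120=-227.07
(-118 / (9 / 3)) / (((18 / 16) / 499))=-471056 / 27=-17446.52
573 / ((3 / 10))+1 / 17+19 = 32794 / 17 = 1929.06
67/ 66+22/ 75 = 2159/ 1650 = 1.31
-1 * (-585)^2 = -342225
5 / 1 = 5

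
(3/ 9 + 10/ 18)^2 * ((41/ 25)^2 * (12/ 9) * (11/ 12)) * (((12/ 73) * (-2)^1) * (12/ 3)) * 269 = -10186913792/ 11086875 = -918.83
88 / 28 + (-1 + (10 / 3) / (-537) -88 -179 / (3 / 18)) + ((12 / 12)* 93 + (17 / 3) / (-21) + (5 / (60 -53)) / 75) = -60169768 / 56385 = -1067.12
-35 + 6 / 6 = -34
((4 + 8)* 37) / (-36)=-37 / 3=-12.33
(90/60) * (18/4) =27/4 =6.75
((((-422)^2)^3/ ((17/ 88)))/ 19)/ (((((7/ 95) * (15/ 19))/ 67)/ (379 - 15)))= 32899486934647151982592/ 51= 645087979110728470246.90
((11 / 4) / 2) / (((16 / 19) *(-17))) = -209 / 2176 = -0.10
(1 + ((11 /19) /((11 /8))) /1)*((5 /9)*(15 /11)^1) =225 /209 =1.08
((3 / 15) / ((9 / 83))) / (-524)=-83 / 23580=-0.00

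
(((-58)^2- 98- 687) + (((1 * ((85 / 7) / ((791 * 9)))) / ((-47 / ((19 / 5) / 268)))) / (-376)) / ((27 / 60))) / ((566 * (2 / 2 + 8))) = 1369529495563927 / 2705072993561232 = 0.51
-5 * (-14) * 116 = 8120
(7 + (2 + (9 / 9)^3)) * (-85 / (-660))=85 / 66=1.29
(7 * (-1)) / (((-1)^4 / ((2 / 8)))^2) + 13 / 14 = 55 / 112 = 0.49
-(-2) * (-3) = -6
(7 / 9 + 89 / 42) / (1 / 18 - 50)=-365 / 6293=-0.06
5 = 5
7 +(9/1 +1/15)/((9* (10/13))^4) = 861616787/123018750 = 7.00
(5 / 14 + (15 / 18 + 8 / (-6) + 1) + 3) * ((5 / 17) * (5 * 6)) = 4050 / 119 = 34.03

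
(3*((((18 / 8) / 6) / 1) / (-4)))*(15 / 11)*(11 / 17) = -135 / 544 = -0.25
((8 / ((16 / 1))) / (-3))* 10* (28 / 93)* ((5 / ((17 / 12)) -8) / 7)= 1520 / 4743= 0.32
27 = 27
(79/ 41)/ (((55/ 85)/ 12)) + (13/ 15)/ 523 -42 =-22164107/ 3538095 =-6.26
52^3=140608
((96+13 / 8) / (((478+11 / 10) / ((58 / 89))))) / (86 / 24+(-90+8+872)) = 226490 / 1353532559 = 0.00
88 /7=12.57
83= 83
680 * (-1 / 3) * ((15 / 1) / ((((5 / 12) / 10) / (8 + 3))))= -897600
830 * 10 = 8300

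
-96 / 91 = -1.05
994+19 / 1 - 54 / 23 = 1010.65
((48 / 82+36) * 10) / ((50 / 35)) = 10500 / 41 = 256.10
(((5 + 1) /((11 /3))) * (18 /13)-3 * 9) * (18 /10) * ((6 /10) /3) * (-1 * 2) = 63666 /3575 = 17.81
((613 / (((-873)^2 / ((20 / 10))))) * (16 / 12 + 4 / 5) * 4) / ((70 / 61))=4786304 / 400117725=0.01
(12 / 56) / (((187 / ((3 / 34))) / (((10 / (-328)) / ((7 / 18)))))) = -0.00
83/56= 1.48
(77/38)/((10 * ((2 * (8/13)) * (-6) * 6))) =-0.00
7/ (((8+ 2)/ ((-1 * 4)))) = -14/ 5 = -2.80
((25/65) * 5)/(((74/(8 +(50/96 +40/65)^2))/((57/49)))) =1718402275/6118135296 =0.28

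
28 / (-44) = -7 / 11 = -0.64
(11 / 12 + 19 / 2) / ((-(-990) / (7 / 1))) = 175 / 2376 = 0.07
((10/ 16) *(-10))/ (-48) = 25/ 192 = 0.13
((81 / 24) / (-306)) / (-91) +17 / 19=0.89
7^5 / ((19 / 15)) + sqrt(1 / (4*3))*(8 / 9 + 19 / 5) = 211*sqrt(3) / 270 + 252105 / 19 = 13270.04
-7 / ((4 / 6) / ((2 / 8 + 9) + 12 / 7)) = -921 / 8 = -115.12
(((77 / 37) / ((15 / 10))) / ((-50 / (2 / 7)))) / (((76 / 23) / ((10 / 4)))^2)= -5819 / 1282272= -0.00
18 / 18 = 1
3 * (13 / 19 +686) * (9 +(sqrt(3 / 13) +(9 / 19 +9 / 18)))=39141 * sqrt(39) / 247 +14834439 / 722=21535.93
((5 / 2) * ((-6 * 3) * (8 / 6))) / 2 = -30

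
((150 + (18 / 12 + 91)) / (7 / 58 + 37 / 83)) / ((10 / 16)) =1867832 / 2727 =684.94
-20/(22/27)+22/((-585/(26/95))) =-1154734/47025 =-24.56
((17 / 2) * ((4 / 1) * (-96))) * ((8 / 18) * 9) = -13056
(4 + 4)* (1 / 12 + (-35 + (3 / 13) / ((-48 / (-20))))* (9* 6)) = -588034 / 39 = -15077.79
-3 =-3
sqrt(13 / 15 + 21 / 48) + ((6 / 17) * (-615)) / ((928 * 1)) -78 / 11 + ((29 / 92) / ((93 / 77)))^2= -180052862137 / 24811965783 + sqrt(4695) / 60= -6.11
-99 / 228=-33 / 76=-0.43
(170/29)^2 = 34.36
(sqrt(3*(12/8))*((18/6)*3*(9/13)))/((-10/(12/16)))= -729*sqrt(2)/1040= -0.99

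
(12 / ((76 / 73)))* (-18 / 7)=-3942 / 133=-29.64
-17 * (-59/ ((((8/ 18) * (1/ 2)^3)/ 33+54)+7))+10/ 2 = 21.44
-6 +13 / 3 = -5 / 3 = -1.67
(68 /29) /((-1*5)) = -68 /145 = -0.47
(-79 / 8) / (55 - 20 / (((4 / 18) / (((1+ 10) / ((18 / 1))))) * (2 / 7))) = 0.07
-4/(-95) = 4/95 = 0.04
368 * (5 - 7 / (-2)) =3128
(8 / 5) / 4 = 2 / 5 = 0.40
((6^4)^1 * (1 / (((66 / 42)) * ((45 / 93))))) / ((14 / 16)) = 107136 / 55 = 1947.93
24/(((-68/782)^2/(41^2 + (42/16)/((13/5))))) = 277612323/52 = 5338698.52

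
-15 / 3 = -5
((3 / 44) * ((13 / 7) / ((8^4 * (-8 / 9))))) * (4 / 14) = -351 / 35323904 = -0.00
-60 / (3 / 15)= -300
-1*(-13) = 13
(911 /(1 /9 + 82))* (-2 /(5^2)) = -16398 /18475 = -0.89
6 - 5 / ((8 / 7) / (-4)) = 47 / 2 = 23.50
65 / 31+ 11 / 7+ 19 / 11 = 12879 / 2387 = 5.40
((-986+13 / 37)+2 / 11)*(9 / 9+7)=-7883.73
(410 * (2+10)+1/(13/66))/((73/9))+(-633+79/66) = -1540907/62634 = -24.60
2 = 2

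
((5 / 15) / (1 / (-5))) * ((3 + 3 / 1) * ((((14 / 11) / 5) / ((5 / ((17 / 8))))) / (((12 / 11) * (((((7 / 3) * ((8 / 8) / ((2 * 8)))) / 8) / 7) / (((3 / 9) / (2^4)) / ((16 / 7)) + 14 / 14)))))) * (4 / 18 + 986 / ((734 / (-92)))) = 3757892075 / 79272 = 47405.04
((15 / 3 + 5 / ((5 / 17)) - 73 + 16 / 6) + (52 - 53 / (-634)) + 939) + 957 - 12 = 3590501 / 1902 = 1887.75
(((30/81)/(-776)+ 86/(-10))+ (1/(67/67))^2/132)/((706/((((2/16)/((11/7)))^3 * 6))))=-849106447/23100939924480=-0.00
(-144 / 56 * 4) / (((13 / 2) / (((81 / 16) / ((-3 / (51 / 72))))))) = 1377 / 728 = 1.89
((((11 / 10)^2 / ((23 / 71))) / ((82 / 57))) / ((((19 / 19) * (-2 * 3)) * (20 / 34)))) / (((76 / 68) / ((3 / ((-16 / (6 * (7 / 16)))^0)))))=-1.97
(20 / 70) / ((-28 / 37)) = -37 / 98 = -0.38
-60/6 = -10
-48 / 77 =-0.62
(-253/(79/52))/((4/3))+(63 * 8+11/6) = 180563/474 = 380.93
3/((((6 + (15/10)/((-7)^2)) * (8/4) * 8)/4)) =49/394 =0.12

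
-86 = -86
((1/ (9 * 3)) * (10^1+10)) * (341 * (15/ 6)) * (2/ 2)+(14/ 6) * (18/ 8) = 68767/ 108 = 636.73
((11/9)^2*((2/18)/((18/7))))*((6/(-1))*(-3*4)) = 3388/729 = 4.65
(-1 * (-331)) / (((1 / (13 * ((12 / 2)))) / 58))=1497444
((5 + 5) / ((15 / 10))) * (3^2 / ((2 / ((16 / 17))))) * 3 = 1440 / 17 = 84.71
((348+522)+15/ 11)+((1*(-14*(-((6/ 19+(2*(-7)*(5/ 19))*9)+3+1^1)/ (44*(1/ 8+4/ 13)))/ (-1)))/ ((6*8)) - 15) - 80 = 21917567/ 28215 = 776.81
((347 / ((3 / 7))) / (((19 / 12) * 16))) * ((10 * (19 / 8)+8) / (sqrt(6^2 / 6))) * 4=308483 * sqrt(6) / 456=1657.07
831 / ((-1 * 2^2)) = -831 / 4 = -207.75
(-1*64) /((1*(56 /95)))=-760 /7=-108.57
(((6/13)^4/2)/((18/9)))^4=11019960576/665416609183179841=0.00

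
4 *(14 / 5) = 56 / 5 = 11.20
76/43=1.77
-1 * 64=-64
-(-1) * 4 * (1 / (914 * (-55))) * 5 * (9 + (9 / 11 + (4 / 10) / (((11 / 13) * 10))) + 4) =-7626 / 1382425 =-0.01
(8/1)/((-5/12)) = -96/5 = -19.20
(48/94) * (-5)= -120/47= -2.55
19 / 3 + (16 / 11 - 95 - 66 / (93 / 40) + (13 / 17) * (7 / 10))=-20010767 / 173910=-115.06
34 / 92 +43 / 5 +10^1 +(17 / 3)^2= 105737 / 2070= 51.08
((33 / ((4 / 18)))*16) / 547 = 2376 / 547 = 4.34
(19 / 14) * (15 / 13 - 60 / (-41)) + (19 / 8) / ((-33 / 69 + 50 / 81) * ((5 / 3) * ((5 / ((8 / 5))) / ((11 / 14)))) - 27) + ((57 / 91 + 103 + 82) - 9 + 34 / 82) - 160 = 490555951162 / 23927302217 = 20.50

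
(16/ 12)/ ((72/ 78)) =13/ 9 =1.44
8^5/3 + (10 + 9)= 32825/3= 10941.67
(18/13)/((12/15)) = 45/26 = 1.73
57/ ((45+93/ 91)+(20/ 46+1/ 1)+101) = 119301/ 310720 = 0.38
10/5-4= -2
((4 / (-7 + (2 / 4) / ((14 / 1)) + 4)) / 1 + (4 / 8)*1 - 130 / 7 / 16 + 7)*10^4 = 28991250 / 581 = 49898.88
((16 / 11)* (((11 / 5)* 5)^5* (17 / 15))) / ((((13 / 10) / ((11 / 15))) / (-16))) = -1401787904 / 585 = -2396218.64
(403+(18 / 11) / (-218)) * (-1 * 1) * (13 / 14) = -3140722 / 8393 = -374.21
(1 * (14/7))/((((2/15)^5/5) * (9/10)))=2109375/8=263671.88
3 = 3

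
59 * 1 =59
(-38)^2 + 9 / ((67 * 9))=96749 / 67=1444.01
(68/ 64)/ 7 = 17/ 112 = 0.15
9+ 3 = 12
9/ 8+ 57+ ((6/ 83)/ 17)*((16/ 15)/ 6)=9841853/ 169320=58.13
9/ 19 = 0.47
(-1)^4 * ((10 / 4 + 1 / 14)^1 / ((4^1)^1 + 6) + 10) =359 / 35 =10.26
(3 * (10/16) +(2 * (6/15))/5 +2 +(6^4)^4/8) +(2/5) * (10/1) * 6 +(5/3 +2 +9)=211583243083621/600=352638738472.70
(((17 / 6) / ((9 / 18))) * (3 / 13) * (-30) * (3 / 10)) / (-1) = 153 / 13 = 11.77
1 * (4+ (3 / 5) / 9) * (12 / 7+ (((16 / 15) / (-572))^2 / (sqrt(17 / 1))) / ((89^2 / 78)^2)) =3904 * sqrt(17) / 48397796151375+ 244 / 35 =6.97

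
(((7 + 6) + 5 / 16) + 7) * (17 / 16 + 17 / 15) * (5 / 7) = 171275 / 5376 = 31.86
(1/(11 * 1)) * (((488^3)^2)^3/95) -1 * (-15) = 2463523991257878995564410170035860538223864331579/1045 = 2357439226084094732597522000000000000000000000.00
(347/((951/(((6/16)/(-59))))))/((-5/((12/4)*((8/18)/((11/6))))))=0.00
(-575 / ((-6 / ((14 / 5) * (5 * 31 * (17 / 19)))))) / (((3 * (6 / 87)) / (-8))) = -246056300 / 171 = -1438925.73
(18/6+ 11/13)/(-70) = -5/91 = -0.05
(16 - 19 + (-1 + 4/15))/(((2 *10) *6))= -7/225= -0.03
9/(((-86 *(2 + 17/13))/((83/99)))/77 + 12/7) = -22659/6778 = -3.34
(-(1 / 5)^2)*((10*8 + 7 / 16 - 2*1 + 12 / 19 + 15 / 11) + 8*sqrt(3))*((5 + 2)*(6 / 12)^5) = -0.83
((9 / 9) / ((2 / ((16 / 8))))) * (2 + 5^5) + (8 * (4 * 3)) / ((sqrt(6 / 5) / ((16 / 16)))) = 16 * sqrt(30) + 3127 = 3214.64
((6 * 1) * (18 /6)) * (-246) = -4428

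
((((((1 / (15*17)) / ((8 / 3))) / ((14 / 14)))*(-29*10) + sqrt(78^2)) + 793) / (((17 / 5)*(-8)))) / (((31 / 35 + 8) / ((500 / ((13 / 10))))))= -6474890625 / 4673708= -1385.39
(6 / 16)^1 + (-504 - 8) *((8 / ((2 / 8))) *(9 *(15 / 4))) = -4423677 / 8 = -552959.62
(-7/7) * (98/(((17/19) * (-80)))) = 931/680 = 1.37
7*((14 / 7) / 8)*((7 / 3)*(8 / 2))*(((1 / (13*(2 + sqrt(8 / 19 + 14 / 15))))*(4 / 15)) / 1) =3724 / 14703 - 98*sqrt(110010) / 220545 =0.11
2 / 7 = 0.29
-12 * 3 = -36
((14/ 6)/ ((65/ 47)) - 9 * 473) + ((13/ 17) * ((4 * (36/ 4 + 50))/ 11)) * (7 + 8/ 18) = -4133.18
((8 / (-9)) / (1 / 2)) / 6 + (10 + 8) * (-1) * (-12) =5824 / 27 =215.70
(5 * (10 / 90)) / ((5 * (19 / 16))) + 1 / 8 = 0.22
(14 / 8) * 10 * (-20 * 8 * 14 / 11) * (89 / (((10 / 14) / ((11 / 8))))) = -610540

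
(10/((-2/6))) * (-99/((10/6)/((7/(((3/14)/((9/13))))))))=523908/13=40300.62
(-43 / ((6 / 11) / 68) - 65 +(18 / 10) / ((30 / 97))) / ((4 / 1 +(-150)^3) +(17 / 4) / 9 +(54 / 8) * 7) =2438931 / 1518726725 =0.00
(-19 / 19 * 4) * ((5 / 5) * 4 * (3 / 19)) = -48 / 19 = -2.53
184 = 184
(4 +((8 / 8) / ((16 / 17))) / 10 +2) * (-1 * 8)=-977 / 20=-48.85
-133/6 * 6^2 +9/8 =-6375/8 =-796.88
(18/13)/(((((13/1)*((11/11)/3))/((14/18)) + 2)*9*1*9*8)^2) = 49/851868576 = 0.00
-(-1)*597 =597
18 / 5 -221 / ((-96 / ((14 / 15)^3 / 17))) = 150259 / 40500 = 3.71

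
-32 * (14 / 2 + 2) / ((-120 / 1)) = 12 / 5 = 2.40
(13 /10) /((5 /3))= 39 /50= 0.78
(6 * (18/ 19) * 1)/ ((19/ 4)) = 1.20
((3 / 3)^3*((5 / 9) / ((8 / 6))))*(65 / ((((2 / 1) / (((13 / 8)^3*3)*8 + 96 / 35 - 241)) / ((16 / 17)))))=-19695715 / 11424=-1724.06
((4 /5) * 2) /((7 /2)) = 16 /35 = 0.46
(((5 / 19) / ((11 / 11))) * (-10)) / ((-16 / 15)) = 375 / 152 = 2.47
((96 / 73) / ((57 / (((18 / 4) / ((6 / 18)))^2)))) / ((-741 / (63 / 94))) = -0.00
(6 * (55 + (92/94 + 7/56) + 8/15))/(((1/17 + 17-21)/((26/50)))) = -70594693/1574500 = -44.84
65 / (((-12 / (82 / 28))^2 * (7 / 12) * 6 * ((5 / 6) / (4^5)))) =1398592 / 1029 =1359.18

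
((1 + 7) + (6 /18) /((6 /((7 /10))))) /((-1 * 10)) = -1447 /1800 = -0.80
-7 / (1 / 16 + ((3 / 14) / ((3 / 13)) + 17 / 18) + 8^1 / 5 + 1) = -35280 / 22859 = -1.54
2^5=32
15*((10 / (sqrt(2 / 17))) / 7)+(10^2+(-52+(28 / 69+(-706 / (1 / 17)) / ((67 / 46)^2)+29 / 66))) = -38218634293 / 6814302+75*sqrt(34) / 7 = -5546.12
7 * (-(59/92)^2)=-24367/8464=-2.88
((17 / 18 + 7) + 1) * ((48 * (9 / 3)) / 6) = 644 / 3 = 214.67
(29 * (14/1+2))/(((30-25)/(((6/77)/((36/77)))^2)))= 2.58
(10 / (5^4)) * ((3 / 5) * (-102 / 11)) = -612 / 6875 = -0.09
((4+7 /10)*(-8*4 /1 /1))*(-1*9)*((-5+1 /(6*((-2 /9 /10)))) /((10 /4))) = -6768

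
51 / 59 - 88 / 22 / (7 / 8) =-1531 / 413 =-3.71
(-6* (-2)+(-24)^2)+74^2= 6064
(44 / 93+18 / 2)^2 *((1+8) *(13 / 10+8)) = 2328483 / 310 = 7511.24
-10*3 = -30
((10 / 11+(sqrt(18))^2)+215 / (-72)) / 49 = 12611 / 38808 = 0.32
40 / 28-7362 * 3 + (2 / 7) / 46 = -507945 / 23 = -22084.57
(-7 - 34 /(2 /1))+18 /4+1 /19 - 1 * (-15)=-169 /38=-4.45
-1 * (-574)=574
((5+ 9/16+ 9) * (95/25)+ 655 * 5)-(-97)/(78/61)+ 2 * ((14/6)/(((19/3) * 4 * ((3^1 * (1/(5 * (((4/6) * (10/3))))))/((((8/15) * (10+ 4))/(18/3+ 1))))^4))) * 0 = 10627333/3120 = 3406.20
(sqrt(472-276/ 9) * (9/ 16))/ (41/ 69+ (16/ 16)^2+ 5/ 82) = 8487 * sqrt(993)/ 37460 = 7.14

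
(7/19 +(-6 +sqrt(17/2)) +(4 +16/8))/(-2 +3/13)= -13 * sqrt(34)/46 - 91/437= -1.86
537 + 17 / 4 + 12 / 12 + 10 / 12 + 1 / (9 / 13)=19603 / 36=544.53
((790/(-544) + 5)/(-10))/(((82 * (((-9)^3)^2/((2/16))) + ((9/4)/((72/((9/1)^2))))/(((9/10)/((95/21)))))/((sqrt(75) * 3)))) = -0.00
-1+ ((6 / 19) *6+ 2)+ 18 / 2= 226 / 19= 11.89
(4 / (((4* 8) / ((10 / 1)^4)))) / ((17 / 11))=13750 / 17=808.82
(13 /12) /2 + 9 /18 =25 /24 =1.04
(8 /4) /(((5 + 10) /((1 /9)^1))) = 2 /135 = 0.01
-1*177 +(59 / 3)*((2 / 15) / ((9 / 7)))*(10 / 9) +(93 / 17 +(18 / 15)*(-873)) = -75402934 / 61965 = -1216.86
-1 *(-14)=14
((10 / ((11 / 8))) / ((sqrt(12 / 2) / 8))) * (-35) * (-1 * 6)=4988.05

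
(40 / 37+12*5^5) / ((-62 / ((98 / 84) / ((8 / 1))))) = -2428195 / 27528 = -88.21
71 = 71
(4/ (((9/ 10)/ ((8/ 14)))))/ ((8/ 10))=200/ 63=3.17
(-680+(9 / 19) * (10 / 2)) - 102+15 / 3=-774.63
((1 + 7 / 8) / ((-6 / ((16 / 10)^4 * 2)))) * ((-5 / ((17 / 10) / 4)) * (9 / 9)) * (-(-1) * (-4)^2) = 65536 / 85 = 771.01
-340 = -340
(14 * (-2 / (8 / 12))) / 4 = -21 / 2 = -10.50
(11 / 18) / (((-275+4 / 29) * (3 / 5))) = -0.00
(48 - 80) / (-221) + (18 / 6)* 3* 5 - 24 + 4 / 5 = 24249 / 1105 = 21.94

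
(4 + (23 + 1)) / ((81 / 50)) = 17.28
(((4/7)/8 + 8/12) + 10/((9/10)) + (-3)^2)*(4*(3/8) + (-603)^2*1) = 636803189/84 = 7580990.35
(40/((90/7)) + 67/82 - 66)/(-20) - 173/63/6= 820129/309960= 2.65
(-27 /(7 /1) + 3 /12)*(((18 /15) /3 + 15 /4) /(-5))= 8383 /2800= 2.99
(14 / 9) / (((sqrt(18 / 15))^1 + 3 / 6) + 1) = 20 / 9-8*sqrt(30) / 27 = 0.60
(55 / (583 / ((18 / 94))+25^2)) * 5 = 2475 / 33026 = 0.07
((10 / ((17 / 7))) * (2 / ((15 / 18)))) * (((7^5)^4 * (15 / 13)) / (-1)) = -201076511069982242520 / 221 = -909848466380010147.15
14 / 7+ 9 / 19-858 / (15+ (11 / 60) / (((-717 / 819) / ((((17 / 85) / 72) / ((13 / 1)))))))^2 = -16958707996257337 / 12658852010200651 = -1.34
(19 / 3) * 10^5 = 1900000 / 3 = 633333.33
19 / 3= 6.33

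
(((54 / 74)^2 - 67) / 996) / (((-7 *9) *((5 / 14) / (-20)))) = -181988 / 3067929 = -0.06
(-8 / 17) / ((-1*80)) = 1 / 170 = 0.01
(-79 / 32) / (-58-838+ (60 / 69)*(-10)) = 1817 / 665856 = 0.00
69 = 69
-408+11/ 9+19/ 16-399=-115861/ 144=-804.59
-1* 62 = -62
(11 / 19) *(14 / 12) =77 / 114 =0.68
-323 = -323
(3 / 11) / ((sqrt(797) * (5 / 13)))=39 * sqrt(797) / 43835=0.03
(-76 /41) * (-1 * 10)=18.54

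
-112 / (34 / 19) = -1064 / 17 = -62.59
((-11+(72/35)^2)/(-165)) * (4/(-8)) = -8291/404250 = -0.02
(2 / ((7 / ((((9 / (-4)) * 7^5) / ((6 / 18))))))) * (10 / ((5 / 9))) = -583443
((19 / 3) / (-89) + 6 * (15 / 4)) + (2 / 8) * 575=177479 / 1068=166.18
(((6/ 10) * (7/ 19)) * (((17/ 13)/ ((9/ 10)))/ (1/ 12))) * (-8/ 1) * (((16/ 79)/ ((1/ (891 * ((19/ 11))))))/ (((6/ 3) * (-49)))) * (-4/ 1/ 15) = -940032/ 35945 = -26.15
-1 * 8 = -8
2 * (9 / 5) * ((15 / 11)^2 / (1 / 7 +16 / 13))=14742 / 3025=4.87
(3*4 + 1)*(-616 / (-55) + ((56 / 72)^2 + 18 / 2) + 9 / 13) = 113183 / 405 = 279.46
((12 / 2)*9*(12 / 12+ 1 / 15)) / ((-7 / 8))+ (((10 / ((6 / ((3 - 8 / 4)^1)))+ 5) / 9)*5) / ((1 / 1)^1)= -58708 / 945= -62.12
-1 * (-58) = 58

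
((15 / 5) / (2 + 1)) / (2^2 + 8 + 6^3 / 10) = 5 / 168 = 0.03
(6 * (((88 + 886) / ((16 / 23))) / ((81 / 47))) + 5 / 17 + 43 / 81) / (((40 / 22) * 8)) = 295386751 / 881280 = 335.18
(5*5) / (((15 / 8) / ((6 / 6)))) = 40 / 3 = 13.33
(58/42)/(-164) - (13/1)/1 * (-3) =134287/3444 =38.99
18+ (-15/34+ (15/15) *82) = 3385/34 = 99.56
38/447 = 0.09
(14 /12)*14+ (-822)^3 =-1666236695 /3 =-555412231.67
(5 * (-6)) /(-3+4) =-30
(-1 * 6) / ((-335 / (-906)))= -5436 / 335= -16.23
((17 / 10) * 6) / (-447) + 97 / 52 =71381 / 38740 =1.84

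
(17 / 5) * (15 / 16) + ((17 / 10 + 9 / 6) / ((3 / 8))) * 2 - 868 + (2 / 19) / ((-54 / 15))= -847.78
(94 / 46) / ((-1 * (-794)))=47 / 18262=0.00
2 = 2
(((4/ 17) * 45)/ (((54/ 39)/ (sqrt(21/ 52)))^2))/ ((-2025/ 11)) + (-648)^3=-22480719576041/ 82620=-272097792.01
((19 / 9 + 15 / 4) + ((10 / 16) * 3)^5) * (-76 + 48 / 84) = -94191757 / 43008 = -2190.10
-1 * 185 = -185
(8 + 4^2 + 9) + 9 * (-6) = -21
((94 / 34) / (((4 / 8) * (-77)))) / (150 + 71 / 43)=-0.00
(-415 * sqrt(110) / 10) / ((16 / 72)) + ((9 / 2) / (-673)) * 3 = -747 * sqrt(110) / 4-27 / 1346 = -1958.67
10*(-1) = -10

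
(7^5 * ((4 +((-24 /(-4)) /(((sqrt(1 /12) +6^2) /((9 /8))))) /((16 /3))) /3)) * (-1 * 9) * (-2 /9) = 4218607421 /93306-453789 * sqrt(3) /248816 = 45209.45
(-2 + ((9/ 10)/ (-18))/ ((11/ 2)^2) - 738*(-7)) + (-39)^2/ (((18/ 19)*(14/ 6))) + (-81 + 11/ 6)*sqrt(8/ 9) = 49567031/ 8470 - 475*sqrt(2)/ 9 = 5777.43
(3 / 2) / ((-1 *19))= -3 / 38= -0.08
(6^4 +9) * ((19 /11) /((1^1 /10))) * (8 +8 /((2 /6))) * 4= 31737600 /11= 2885236.36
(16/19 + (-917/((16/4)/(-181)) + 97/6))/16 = 2594.45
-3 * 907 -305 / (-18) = -48673 / 18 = -2704.06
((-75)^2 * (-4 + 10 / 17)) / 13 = -326250 / 221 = -1476.24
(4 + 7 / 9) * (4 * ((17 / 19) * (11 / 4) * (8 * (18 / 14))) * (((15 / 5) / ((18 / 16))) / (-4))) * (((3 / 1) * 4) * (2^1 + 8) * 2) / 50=-1029248 / 665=-1547.74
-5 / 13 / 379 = -5 / 4927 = -0.00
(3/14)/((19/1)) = 3/266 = 0.01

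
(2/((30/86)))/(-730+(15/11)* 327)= -946/46875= -0.02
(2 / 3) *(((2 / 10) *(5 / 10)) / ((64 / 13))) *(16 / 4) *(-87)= -4.71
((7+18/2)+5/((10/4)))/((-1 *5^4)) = -18/625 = -0.03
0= 0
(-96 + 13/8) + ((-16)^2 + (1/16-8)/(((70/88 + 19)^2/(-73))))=163.10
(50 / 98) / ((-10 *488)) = -5 / 47824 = -0.00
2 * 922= 1844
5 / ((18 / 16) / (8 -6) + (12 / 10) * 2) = 400 / 237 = 1.69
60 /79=0.76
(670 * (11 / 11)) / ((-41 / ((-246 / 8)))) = 1005 / 2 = 502.50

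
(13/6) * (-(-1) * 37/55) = 481/330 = 1.46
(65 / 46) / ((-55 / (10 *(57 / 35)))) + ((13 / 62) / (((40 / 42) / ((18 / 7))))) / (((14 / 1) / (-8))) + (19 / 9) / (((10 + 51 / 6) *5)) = -9390268 / 13058595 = -0.72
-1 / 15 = -0.07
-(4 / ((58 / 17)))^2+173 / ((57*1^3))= 79601 / 47937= 1.66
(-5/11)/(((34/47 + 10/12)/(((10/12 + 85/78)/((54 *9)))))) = -5875/5084937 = -0.00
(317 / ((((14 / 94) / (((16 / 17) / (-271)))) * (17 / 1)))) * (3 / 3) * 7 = -238384 / 78319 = -3.04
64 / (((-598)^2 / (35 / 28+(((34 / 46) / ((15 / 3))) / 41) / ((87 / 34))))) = 631796 / 2820979785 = 0.00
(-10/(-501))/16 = 5/4008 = 0.00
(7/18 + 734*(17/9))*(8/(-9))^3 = -2130176/2187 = -974.02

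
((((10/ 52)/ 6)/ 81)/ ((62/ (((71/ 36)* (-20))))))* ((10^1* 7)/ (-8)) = 62125/ 28203552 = 0.00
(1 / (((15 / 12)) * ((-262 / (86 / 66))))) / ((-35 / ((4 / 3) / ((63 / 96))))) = 0.00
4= 4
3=3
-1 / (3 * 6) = -1 / 18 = -0.06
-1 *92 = -92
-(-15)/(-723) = -5/241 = -0.02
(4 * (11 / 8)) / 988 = 11 / 1976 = 0.01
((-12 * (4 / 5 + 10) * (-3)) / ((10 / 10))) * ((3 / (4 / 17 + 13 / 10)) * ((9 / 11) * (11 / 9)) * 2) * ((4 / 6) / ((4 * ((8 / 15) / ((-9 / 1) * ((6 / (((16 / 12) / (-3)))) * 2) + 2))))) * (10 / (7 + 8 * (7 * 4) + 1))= 8434125 / 1682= 5014.34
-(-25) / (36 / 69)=575 / 12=47.92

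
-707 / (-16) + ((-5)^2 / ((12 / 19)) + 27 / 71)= 286787 / 3408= 84.15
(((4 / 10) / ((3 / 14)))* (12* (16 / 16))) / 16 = 7 / 5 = 1.40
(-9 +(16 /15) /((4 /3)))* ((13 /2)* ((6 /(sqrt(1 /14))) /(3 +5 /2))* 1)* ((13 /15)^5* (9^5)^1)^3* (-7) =16441657793333494411793681214* sqrt(14) /1678466796875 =36651931660353899.63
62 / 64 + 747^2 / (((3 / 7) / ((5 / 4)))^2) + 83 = 151905137 / 32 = 4747035.53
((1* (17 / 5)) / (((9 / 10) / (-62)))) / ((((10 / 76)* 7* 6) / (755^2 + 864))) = -22865246228 / 945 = -24196027.75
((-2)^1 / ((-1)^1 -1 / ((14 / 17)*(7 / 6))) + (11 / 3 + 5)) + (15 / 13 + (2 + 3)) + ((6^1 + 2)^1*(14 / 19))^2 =35583571 / 703950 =50.55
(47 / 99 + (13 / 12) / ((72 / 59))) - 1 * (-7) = 79477 / 9504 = 8.36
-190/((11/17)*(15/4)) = -2584/33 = -78.30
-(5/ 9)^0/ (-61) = 1/ 61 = 0.02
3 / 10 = 0.30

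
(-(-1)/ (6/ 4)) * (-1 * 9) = -6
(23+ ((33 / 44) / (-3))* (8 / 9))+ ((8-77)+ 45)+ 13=106 / 9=11.78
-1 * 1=-1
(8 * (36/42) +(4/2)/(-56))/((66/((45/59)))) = 2865/36344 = 0.08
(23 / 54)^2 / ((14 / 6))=529 / 6804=0.08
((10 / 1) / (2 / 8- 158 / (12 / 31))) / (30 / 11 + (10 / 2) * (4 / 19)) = -228 / 35155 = -0.01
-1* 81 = -81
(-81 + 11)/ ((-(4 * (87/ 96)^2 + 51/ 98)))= 878080/ 47737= 18.39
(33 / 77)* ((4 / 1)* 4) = 48 / 7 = 6.86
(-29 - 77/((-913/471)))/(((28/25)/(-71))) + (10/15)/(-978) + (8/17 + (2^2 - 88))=-22119321059/28979118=-763.28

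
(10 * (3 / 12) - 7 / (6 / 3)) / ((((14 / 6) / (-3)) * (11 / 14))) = 18 / 11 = 1.64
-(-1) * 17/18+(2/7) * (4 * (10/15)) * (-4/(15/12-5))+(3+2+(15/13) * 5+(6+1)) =17769/910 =19.53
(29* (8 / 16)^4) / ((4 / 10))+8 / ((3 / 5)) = 1715 / 96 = 17.86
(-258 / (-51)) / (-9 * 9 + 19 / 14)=-1204 / 18955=-0.06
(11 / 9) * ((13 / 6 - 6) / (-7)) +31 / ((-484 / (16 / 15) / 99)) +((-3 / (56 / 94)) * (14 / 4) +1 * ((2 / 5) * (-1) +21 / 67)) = -132639761 / 5571720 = -23.81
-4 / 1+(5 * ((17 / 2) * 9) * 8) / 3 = 1016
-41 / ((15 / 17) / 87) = -20213 / 5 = -4042.60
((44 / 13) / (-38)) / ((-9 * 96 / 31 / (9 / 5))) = 341 / 59280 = 0.01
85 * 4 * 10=3400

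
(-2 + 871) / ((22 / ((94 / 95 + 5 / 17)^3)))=703760678343 / 8424566750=83.54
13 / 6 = 2.17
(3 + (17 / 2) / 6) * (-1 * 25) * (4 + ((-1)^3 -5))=1325 / 6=220.83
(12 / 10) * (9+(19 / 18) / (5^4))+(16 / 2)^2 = 701269 / 9375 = 74.80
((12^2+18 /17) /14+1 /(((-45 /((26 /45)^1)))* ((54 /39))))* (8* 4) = 718442048 /2168775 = 331.27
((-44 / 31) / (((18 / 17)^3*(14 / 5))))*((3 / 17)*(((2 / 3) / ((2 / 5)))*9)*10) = -397375 / 35154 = -11.30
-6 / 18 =-1 / 3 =-0.33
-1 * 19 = -19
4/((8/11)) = 11/2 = 5.50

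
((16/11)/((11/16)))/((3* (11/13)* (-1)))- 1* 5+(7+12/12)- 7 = -19300/3993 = -4.83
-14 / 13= -1.08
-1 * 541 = -541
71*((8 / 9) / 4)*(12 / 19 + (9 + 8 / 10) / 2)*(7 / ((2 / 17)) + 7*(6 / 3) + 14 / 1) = 2611735 / 342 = 7636.65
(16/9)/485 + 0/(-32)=16/4365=0.00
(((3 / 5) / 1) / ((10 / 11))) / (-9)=-11 / 150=-0.07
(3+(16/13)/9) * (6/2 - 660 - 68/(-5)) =-1180639/585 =-2018.19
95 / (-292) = -95 / 292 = -0.33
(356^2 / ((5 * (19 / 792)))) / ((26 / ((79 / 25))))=3964809024 / 30875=128414.87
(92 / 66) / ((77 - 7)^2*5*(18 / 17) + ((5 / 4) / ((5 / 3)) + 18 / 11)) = 3128 / 58217355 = 0.00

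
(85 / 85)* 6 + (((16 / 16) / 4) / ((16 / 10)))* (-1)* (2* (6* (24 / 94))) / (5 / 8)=246 / 47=5.23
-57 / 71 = -0.80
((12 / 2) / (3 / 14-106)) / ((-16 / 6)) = 63 / 2962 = 0.02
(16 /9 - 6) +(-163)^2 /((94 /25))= 5974453 /846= 7062.00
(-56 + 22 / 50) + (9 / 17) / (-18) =-47251 / 850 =-55.59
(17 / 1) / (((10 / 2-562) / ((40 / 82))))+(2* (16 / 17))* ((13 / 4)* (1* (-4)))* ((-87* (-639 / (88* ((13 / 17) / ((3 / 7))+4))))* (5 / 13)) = -15235148752 / 14821213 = -1027.93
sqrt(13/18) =sqrt(26)/6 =0.85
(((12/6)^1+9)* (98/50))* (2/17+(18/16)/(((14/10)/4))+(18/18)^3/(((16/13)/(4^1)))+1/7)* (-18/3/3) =-289.97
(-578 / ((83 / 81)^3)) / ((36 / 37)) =-631410957 / 1143574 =-552.14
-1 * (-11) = 11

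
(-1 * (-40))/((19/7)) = 280/19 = 14.74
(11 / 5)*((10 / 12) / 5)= 11 / 30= 0.37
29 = 29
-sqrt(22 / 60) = -sqrt(330) / 30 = -0.61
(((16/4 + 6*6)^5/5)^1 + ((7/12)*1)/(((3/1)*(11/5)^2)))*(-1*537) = -15968747551325/1452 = -10997760021.57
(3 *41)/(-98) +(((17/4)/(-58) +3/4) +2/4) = -891/11368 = -0.08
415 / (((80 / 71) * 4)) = 5893 / 64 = 92.08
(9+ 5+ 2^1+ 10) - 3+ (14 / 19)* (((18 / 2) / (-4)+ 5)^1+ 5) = 1091 / 38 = 28.71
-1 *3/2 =-3/2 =-1.50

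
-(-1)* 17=17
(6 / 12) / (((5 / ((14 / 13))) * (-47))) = -0.00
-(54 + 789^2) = -622575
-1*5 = -5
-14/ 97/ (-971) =0.00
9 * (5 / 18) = 5 / 2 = 2.50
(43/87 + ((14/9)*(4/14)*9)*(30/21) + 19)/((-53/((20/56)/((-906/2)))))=38380/102350367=0.00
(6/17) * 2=12/17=0.71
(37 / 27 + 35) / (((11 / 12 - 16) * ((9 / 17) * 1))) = -66776 / 14661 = -4.55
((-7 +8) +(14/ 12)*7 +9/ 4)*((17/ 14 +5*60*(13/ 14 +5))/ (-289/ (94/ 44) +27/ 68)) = -150.65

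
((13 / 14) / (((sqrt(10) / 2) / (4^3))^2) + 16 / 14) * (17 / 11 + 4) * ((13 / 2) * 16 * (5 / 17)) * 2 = 676118144 / 1309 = 516515.01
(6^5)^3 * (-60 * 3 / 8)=-10579162152960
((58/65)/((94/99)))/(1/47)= 2871/65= 44.17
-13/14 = -0.93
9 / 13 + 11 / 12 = 251 / 156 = 1.61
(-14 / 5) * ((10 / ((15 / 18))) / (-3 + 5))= -84 / 5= -16.80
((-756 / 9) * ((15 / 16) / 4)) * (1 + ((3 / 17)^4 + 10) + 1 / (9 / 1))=-292349015 / 1336336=-218.77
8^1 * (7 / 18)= 28 / 9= 3.11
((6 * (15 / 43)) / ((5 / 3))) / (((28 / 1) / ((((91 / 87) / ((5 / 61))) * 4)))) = 14274 / 6235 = 2.29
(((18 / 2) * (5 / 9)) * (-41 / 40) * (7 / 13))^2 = 82369 / 10816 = 7.62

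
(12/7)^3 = 1728/343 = 5.04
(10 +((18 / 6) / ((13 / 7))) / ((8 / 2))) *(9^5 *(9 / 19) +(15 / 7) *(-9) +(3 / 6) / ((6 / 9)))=8044933467 / 27664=290808.76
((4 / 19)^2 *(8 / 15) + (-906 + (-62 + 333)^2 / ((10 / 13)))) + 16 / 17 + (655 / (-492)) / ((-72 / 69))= 6853047583201 / 72465696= 94569.54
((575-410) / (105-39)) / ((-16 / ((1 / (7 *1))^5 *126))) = -45 / 38416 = -0.00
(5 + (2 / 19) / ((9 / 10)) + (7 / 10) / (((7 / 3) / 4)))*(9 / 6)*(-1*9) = -16203 / 190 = -85.28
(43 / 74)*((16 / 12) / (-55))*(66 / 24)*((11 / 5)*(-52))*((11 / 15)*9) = 135278 / 4625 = 29.25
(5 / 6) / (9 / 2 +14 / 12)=5 / 34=0.15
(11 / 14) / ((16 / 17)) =187 / 224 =0.83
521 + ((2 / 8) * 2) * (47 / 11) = 11509 / 22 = 523.14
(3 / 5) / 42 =1 / 70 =0.01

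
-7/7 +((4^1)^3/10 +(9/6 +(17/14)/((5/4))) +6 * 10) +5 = 5101/70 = 72.87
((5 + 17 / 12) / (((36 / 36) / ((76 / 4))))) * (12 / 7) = 209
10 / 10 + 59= 60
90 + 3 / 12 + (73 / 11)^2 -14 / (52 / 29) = 795835 / 6292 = 126.48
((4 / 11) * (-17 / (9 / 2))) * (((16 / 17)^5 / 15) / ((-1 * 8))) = 1048576 / 124028685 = 0.01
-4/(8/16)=-8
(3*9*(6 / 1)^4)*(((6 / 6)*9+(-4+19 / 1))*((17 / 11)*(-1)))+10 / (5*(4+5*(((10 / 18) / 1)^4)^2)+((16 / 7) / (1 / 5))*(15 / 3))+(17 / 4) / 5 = -1331366800674418339 / 1025797903460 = -1297884.11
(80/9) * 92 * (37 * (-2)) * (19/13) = -10348160/117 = -88445.81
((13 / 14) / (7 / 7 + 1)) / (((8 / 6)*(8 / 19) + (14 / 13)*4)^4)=3919369279293 / 4744868128473088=0.00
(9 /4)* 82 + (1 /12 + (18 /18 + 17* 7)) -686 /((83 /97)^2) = -52275593 /82668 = -632.36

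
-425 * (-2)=850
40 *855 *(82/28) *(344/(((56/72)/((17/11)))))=36900295200/539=68460659.00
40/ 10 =4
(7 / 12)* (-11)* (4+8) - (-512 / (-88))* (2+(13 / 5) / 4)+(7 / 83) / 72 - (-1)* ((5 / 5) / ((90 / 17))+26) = -2418651 / 36520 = -66.23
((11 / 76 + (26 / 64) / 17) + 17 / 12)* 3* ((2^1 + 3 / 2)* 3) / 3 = 344099 / 20672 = 16.65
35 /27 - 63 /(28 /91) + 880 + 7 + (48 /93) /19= 43483475 /63612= 683.57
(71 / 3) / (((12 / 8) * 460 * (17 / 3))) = 71 / 11730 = 0.01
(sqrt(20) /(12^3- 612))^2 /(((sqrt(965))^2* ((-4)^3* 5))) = -1 /19229840640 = -0.00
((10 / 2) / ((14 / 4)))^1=10 / 7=1.43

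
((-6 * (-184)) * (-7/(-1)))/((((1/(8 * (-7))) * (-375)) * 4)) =36064/125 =288.51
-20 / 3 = -6.67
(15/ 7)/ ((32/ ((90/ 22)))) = 675/ 2464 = 0.27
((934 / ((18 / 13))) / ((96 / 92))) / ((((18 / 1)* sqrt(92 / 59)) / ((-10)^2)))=151775* sqrt(1357) / 1944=2876.03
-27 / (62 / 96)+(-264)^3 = -570393360 / 31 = -18399785.81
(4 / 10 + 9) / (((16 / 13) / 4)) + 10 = 811 / 20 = 40.55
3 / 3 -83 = -82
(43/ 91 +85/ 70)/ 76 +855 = 11826667/ 13832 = 855.02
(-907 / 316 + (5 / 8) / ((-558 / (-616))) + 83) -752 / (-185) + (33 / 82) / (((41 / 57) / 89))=3692587123063 / 27417681540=134.68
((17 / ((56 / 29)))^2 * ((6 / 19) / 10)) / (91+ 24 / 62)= 22603557 / 844007360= 0.03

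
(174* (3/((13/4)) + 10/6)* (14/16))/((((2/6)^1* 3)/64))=328048/13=25234.46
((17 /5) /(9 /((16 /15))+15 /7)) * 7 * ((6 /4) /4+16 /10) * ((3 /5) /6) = 833 /1875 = 0.44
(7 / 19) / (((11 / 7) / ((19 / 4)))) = 1.11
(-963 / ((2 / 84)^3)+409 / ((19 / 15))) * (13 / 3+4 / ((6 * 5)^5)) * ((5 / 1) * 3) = -11895232510635667 / 2565000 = -4637517548.01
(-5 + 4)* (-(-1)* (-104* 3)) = 312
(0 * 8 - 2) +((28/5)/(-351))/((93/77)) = -328586/163215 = -2.01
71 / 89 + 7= 694 / 89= 7.80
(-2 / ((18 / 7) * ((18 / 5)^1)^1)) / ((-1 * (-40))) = -7 / 1296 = -0.01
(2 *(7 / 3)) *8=112 / 3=37.33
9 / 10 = 0.90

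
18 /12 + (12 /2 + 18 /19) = 321 /38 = 8.45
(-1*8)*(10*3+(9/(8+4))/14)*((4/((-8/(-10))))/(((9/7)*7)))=-935/7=-133.57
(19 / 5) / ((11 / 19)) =361 / 55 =6.56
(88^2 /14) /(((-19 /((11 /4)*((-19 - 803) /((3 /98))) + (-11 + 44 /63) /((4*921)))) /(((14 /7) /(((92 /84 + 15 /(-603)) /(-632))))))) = -702484519225783360 /276711687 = -2538687566.26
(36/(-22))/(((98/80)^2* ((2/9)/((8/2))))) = -518400/26411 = -19.63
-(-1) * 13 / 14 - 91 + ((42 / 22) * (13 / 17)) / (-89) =-90.09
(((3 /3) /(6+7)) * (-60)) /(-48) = 5 /52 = 0.10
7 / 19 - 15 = -278 / 19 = -14.63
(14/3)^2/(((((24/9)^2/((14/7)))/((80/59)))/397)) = 194530/59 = 3297.12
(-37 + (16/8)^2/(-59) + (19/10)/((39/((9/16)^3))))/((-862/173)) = 201417214761/27080867840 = 7.44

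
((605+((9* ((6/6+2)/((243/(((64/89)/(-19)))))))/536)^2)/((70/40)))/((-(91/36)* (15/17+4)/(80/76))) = -488852762604153280/16578774166166667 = -29.49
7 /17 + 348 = 5923 /17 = 348.41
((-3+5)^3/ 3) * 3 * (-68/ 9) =-544/ 9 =-60.44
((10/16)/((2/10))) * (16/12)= 4.17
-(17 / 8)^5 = -1419857 / 32768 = -43.33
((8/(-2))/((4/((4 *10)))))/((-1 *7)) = 40/7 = 5.71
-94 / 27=-3.48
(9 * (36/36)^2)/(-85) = -9/85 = -0.11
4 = 4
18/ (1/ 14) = 252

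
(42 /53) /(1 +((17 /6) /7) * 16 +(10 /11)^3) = 1173942 /12188251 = 0.10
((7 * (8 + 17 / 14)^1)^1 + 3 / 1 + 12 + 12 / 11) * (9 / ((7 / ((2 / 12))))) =5319 / 308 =17.27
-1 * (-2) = 2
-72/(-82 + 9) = 72/73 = 0.99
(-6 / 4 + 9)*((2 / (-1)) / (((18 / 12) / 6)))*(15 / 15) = -60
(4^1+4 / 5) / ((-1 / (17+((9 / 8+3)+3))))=-579 / 5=-115.80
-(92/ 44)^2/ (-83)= 529/ 10043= 0.05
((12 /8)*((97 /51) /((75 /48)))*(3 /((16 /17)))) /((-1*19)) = -291 /950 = -0.31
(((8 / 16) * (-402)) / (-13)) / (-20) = -201 / 260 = -0.77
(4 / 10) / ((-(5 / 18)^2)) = -648 / 125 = -5.18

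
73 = 73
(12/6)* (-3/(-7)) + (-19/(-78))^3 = 2895325/3321864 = 0.87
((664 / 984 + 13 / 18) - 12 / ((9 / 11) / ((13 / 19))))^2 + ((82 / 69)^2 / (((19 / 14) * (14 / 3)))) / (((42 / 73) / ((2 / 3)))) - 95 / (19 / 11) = 14470134171163 / 728070840252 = 19.87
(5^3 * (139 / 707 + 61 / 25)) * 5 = 1165050 / 707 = 1647.88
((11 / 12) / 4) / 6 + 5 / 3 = 491 / 288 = 1.70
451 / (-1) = -451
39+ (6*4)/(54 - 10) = 435/11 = 39.55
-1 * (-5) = 5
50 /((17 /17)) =50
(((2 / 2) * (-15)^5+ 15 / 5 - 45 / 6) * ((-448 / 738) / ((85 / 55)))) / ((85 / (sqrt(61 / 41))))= 207901232 * sqrt(2501) / 2429045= 4280.34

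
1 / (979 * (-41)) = -1 / 40139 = -0.00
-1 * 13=-13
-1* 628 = -628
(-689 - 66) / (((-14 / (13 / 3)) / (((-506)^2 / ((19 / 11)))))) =13821463370 / 399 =34640259.07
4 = 4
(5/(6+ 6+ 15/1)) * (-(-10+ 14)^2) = -80/27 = -2.96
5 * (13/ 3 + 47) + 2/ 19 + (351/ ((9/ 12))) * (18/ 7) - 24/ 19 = 582116/ 399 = 1458.94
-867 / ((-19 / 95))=4335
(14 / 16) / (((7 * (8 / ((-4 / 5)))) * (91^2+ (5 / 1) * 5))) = -1 / 664480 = -0.00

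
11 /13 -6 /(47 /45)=-4.90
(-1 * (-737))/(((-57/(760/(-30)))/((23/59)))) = 67804/531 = 127.69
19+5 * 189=964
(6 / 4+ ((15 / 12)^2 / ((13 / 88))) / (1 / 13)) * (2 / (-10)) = -139 / 5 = -27.80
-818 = -818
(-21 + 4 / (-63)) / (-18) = 1.17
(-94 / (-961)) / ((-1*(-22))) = 47 / 10571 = 0.00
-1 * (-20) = 20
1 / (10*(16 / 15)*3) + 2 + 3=161 / 32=5.03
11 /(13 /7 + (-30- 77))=-77 /736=-0.10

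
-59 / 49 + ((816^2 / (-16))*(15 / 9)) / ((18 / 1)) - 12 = -3866.54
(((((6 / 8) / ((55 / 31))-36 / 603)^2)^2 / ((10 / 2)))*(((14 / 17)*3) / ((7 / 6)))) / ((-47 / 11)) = -7378741795557609 / 4286018499749800000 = -0.00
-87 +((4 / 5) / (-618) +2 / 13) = -1744331 / 20085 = -86.85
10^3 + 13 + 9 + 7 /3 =3073 /3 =1024.33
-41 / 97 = -0.42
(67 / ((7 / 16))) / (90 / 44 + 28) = 23584 / 4627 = 5.10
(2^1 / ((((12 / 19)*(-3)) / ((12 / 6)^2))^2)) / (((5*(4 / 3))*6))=361 / 1620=0.22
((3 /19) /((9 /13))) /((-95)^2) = 13 /514425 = 0.00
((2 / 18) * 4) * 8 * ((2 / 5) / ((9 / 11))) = 704 / 405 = 1.74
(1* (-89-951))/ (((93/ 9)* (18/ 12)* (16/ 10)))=-1300/ 31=-41.94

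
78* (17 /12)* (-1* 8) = -884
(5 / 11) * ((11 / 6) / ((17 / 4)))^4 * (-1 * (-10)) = 1064800 / 6765201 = 0.16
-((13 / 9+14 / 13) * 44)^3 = -2186875592000 / 1601613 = -1365420.73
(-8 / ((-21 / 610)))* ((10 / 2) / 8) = 3050 / 21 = 145.24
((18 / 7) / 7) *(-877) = -15786 / 49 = -322.16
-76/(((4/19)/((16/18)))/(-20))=57760/9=6417.78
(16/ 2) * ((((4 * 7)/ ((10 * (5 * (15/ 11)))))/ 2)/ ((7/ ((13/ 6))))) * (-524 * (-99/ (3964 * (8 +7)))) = 824252/ 1858125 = 0.44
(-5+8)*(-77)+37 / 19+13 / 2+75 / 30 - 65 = -5416 / 19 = -285.05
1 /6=0.17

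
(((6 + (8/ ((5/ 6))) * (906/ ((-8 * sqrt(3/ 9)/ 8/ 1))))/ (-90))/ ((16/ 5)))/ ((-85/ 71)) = 71/ 4080 - 10721 * sqrt(3)/ 425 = -43.68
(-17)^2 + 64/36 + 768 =9529/9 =1058.78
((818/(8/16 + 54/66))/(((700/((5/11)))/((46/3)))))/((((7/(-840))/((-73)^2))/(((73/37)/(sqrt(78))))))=-29275863352 * sqrt(78)/292929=-882662.43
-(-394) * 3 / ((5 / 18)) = 21276 / 5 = 4255.20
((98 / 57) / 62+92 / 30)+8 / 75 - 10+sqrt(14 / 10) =-300343 / 44175+sqrt(35) / 5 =-5.62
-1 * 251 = -251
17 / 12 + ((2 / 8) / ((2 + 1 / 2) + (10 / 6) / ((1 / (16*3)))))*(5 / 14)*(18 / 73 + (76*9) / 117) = 178289 / 125268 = 1.42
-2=-2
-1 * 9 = -9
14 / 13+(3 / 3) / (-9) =113 / 117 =0.97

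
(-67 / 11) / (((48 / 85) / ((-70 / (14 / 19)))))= 541025 / 528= 1024.67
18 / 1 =18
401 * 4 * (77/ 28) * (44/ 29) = 194084/ 29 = 6692.55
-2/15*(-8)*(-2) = -32/15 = -2.13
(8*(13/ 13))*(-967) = -7736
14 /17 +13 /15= 431 /255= 1.69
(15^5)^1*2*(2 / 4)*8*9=54675000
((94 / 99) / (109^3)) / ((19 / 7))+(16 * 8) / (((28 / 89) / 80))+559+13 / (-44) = 2258134311389743 / 68206587372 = 33107.28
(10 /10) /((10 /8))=0.80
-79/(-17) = 79/17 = 4.65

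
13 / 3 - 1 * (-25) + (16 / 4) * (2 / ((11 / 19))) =1424 / 33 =43.15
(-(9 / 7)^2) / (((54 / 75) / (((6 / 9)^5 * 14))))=-800 / 189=-4.23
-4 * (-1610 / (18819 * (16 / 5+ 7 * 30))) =16100 / 10030527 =0.00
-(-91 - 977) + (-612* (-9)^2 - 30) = -48534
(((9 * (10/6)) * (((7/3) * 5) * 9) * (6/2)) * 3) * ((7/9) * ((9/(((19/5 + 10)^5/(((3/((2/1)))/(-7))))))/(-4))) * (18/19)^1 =4921875/489162068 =0.01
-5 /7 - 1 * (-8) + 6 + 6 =135 /7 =19.29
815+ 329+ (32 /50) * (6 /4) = 28624 /25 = 1144.96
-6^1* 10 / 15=-4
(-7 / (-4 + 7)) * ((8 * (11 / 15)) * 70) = -8624 / 9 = -958.22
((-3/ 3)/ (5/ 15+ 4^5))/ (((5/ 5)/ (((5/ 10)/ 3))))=-1/ 6146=-0.00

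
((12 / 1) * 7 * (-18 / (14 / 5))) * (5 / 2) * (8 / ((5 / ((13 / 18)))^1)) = -1560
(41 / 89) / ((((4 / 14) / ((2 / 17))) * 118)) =287 / 178534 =0.00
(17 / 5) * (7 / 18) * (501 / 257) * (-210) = -139111 / 257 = -541.29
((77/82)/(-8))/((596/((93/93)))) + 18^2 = 126676147/390976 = 324.00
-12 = -12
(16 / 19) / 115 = 16 / 2185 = 0.01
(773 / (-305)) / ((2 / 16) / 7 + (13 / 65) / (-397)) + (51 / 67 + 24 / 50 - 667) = -160003552474 / 197095575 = -811.81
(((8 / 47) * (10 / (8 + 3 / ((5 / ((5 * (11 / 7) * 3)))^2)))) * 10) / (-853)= -39200 / 146692969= -0.00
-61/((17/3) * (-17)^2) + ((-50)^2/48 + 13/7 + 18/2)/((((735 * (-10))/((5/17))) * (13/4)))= -74967673/1971636030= -0.04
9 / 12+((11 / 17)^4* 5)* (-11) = -2970457 / 334084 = -8.89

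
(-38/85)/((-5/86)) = 3268/425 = 7.69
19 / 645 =0.03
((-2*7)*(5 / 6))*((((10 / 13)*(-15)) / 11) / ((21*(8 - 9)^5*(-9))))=250 / 3861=0.06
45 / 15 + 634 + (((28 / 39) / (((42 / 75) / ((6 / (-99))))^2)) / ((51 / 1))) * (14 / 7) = 9658292639 / 15162147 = 637.00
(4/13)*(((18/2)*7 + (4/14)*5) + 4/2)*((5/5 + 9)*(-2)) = -37200/91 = -408.79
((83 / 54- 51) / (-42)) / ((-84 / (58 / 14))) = -77459 / 1333584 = -0.06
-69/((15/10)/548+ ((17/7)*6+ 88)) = -529368/786949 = -0.67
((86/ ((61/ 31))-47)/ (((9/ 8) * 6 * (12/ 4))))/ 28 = -67/ 11529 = -0.01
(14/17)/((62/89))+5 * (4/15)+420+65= 770762/1581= 487.52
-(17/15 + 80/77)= -2509/1155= -2.17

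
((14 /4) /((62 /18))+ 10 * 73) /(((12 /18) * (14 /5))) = 679845 /1736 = 391.62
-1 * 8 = -8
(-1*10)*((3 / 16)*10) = -75 / 4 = -18.75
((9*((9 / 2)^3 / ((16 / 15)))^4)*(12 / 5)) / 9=8578797170610375 / 67108864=127834039.49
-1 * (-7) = 7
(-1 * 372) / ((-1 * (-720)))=-31 / 60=-0.52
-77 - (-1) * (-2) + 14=-65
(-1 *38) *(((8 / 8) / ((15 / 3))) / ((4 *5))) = -19 / 50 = -0.38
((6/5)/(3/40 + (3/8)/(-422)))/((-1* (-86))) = 3376/17931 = 0.19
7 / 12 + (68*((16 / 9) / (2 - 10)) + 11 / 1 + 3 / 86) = -5407 / 1548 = -3.49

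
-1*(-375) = 375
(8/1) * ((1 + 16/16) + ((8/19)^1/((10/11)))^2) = 159888/9025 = 17.72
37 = 37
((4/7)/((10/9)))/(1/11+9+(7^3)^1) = 66/45185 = 0.00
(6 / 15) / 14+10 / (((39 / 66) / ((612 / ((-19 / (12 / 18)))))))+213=-150.37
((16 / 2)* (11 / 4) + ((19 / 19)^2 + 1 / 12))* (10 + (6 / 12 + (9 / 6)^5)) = 53461 / 128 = 417.66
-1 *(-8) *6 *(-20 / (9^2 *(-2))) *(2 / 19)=320 / 513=0.62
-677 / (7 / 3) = -2031 / 7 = -290.14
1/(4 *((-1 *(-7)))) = 1/28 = 0.04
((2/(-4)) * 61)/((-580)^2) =-61/672800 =-0.00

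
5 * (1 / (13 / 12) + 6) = 450 / 13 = 34.62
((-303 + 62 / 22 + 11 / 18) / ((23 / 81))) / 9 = -59315 / 506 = -117.22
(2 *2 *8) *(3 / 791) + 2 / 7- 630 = -629.59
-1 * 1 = -1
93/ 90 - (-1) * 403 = 12121/ 30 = 404.03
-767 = -767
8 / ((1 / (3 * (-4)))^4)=165888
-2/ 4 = -1/ 2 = -0.50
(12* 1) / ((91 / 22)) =264 / 91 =2.90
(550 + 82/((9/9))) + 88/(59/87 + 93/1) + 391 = 1023.94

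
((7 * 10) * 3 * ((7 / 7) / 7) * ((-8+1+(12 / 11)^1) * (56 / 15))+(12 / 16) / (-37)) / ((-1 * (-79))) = -1077473 / 128612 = -8.38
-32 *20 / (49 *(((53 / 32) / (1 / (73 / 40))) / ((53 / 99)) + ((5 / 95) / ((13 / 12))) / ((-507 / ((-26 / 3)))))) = -7891353600 / 3411768619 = -2.31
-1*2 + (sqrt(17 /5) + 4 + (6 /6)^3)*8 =8*sqrt(85) /5 + 38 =52.75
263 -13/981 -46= 212864/981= 216.99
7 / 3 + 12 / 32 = 65 / 24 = 2.71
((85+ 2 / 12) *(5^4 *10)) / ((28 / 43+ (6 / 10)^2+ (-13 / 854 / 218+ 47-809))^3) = -12800867652388518129809375000000 / 10598019606399537230449254392417193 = -0.00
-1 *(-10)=10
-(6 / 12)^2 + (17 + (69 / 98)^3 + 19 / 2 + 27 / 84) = 25337325 / 941192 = 26.92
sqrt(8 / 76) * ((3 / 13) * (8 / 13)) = 24 * sqrt(38) / 3211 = 0.05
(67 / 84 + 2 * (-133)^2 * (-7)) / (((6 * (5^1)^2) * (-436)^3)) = 20802197 / 1044311385600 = 0.00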